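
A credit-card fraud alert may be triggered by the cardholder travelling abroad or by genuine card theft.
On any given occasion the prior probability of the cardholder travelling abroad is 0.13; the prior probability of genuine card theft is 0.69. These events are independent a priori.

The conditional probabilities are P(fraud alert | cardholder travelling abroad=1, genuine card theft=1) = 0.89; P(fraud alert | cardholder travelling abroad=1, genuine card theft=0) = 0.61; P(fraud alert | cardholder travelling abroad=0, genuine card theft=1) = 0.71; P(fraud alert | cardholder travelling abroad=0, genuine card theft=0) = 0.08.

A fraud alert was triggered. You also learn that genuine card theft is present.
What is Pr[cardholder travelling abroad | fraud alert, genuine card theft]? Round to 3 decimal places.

For the numerator, keep only cardholder travelling abroad=true terms: 0.89*0.13 = 0.115700
Normalizer over all consistent configurations: 0.71*0.87 + 0.89*0.13 = 0.733400
Posterior = 0.115700 / 0.733400 ≈ 0.158

Pr[cardholder travelling abroad | fraud alert, genuine card theft] ≈ 0.158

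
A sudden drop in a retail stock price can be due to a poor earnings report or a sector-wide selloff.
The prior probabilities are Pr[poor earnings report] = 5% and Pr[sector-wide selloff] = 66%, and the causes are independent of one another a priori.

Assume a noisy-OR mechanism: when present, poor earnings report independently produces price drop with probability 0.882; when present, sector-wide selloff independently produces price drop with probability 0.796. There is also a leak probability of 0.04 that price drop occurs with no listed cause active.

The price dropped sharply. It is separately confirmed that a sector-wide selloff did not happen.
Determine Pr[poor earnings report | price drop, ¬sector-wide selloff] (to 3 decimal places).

Under noisy-OR, P(price drop | causes) = 1 − (1−0.04)·∏(1−qᵢ) over the active causes.
For the numerator, keep only poor earnings report=true terms: 0.88672·0.05 = 0.044336
Normalizer over all consistent configurations: 0.04·0.95 + 0.88672·0.05 = 0.082336
P(poor earnings report | price drop, ¬sector-wide selloff) = 0.044336/0.082336 ≈ 0.538

Pr[poor earnings report | price drop, ¬sector-wide selloff] ≈ 0.538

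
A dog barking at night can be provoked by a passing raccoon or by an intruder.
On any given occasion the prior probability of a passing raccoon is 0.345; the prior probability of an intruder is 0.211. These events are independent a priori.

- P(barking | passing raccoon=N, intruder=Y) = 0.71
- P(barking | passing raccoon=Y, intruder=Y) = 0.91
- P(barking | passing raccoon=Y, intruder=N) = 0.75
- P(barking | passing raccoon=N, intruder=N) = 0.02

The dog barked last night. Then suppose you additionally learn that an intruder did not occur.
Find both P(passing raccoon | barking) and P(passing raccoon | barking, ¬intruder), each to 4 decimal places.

Weight on passing raccoon=true, given the evidence: 0.204154 + 0.066243 = 0.270397
The normalizing constant is 0.02×0.655×0.789 + 0.71×0.655×0.211 + 0.75×0.345×0.789 + 0.91×0.345×0.211 = 0.378859
Posterior = 0.270397 / 0.378859 ≈ 0.7137

With the extra evidence:
Weight on passing raccoon=true, given the evidence: 0.75·0.345 = 0.258750
Denominator P(barking | ¬intruder): 0.02·0.655 + 0.75·0.345 = 0.271850
Posterior = 0.258750 / 0.271850 ≈ 0.9518
Ruling out intruder raises the posterior on passing raccoon — the flip side of explaining away.

P(passing raccoon | barking) ≈ 0.7137; P(passing raccoon | barking, ¬intruder) ≈ 0.9518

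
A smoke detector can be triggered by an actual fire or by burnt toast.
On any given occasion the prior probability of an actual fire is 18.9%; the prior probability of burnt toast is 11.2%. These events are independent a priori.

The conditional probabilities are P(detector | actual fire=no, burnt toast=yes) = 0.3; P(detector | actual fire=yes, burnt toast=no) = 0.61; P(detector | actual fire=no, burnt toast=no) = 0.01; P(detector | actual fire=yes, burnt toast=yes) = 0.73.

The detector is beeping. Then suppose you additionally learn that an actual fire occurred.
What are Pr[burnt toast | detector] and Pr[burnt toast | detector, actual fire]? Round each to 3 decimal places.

Pr[burnt toast | detector] ≈ 0.280; Pr[burnt toast | detector, actual fire] ≈ 0.131

For the numerator, keep only burnt toast=true terms: 0.027250 + 0.015453 = 0.042703
Denominator P(detector): 0.01×0.811×0.888 + 0.3×0.811×0.112 + 0.61×0.189×0.888 + 0.73×0.189×0.112 = 0.152283
Posterior = 0.042703 / 0.152283 ≈ 0.280

Now also conditioning on actual fire=true:
By total probability over both values of burnt toast:
  P(detector | actual fire) = 0.61*0.888 + 0.73*0.112
        = 0.541680 + 0.081760 = 0.623440
The terms with burnt toast present sum to 0.081760, so
  P(burnt toast | detector, actual fire) = 0.081760 / 0.623440 ≈ 0.131
— actual fire explains away the evidence for burnt toast.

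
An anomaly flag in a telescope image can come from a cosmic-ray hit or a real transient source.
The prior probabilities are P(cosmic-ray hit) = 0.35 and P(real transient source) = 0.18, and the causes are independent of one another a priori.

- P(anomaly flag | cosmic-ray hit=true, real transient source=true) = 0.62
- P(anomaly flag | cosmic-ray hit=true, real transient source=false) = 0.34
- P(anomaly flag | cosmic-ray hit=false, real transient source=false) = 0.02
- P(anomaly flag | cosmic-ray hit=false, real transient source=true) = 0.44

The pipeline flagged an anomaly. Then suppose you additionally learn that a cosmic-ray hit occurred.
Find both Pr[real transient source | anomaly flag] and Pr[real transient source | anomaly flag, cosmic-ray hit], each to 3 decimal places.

Sum P(anomaly flag|·) weighted by the priors over the 4 (cosmic-ray hit, real transient source) configurations:
  P(anomaly flag) = 0.02·0.65·0.82 + 0.44·0.65·0.18 + 0.34·0.35·0.82 + 0.62·0.35·0.18
        = 0.010660 + 0.051480 + 0.097580 + 0.039060 = 0.198780
Keeping only the real transient source-present terms gives 0.090540, so
  P(real transient source | anomaly flag) = 0.090540 / 0.198780 ≈ 0.455

With the extra evidence:
Weight on real transient source=true, given the evidence: 0.62×0.18 = 0.111600
Denominator P(anomaly flag | cosmic-ray hit): 0.34×0.82 + 0.62×0.18 = 0.390400
Posterior = 0.111600 / 0.390400 ≈ 0.286
The drop from 0.455 to 0.286 is the explaining-away (discounting) effect.

Pr[real transient source | anomaly flag] ≈ 0.455; Pr[real transient source | anomaly flag, cosmic-ray hit] ≈ 0.286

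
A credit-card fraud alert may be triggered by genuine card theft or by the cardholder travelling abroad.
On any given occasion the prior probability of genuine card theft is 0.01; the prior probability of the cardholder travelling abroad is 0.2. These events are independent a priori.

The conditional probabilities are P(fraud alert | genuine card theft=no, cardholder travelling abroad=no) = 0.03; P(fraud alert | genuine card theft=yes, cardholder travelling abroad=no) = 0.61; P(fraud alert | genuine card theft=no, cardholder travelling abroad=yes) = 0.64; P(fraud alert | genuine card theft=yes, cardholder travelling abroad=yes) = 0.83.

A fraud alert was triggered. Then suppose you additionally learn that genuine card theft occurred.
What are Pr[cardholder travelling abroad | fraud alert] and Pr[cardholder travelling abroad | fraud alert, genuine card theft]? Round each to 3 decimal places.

Pr[cardholder travelling abroad | fraud alert] ≈ 0.818; Pr[cardholder travelling abroad | fraud alert, genuine card theft] ≈ 0.254

P(fraud alert) = 0.03*0.99*0.8 + 0.64*0.99*0.2 + 0.61*0.01*0.8 + 0.83*0.01*0.2 = 0.023760 + 0.126720 + 0.004880 + 0.001660 = 0.157020
Of this, 0.128380 comes from 0.126720 + 0.001660 (the cardholder travelling abroad=true cases).
Hence the posterior is 0.128380/0.157020 ≈ 0.818.

Now condition on the additional information:
P(fraud alert | genuine card theft) = 0.61*0.8 + 0.83*0.2 = 0.488000 + 0.166000 = 0.654000
Restricting to configurations with cardholder travelling abroad present: 0.83*0.2 = 0.166000.
So P(cardholder travelling abroad | fraud alert, genuine card theft) = 0.166000/0.654000 ≈ 0.254.
This is intercausal reasoning (explaining away): once genuine card theft accounts for the fraud alert, cardholder travelling abroad becomes less likely.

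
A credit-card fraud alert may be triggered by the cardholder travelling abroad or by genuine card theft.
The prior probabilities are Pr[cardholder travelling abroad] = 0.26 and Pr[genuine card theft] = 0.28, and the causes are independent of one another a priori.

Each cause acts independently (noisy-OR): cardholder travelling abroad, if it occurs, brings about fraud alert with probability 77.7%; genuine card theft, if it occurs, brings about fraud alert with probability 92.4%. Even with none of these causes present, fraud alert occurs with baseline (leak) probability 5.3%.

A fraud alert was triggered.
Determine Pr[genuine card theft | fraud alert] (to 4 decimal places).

Under noisy-OR, P(fraud alert | causes) = 1 − (1−0.053)·∏(1−qᵢ) over the active causes.
P(fraud alert) = 0.053×0.74×0.72 + 0.928028×0.74×0.28 + 0.788819×0.26×0.72 + 0.98395×0.26×0.28 = 0.028238 + 0.192287 + 0.147667 + 0.071632 = 0.439824
The genuine card theft-present share is 0.192287 + 0.071632 = 0.263919.
So P(genuine card theft | fraud alert) = 0.263919/0.439824 ≈ 0.6001.

Pr[genuine card theft | fraud alert] ≈ 0.6001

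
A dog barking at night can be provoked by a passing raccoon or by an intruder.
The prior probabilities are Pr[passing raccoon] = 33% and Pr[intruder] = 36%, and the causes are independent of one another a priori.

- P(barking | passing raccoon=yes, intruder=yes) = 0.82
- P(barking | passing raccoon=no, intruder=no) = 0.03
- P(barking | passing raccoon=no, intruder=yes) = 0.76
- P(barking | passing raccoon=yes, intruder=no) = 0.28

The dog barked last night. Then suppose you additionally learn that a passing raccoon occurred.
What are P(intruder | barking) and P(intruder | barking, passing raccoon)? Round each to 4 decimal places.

P(intruder | barking) ≈ 0.7959; P(intruder | barking, passing raccoon) ≈ 0.6223

Enumerate the 4 (passing raccoon, intruder) configurations and weight by the priors:
  P(barking) = 0.03×0.67×0.64 + 0.76×0.67×0.36 + 0.28×0.33×0.64 + 0.82×0.33×0.36
        = 0.012864 + 0.183312 + 0.059136 + 0.097416 = 0.352728
The terms with intruder present sum to 0.280728, so
  P(intruder | barking) = 0.280728 / 0.352728 ≈ 0.7959

With the extra evidence:
By total probability over both values of intruder:
  P(barking | passing raccoon) = 0.28*0.64 + 0.82*0.36
        = 0.179200 + 0.295200 = 0.474400
Keeping only the intruder-present terms gives 0.295200, so
  P(intruder | barking, passing raccoon) = 0.295200 / 0.474400 ≈ 0.6223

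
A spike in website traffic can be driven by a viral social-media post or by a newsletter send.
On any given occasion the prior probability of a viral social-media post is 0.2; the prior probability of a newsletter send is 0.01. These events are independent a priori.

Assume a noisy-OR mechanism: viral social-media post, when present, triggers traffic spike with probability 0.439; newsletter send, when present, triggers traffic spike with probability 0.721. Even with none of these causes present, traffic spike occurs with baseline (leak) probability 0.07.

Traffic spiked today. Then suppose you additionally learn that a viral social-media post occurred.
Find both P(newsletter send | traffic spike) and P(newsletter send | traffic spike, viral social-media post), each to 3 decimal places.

Under noisy-OR, P(traffic spike | causes) = 1 − (1−0.07)·∏(1−qᵢ) over the active causes.
Enumerate the 4 (viral social-media post, newsletter send) configurations and weight by the priors:
  P(traffic spike) = 0.07*0.8*0.99 + 0.74053*0.8*0.01 + 0.47827*0.2*0.99 + 0.854437*0.2*0.01
        = 0.055440 + 0.005924 + 0.094697 + 0.001709 = 0.157770
Configurations with newsletter send contribute 0.007633, so
  P(newsletter send | traffic spike) = 0.007633 / 0.157770 ≈ 0.048

Now condition on the additional information:
Weight on newsletter send=true, given the evidence: 0.854437·0.01 = 0.008544
Normalizer over all consistent configurations: 0.47827·0.99 + 0.854437·0.01 = 0.482031
Posterior = 0.008544 / 0.482031 ≈ 0.018
The drop from 0.048 to 0.018 is the explaining-away (discounting) effect.

P(newsletter send | traffic spike) ≈ 0.048; P(newsletter send | traffic spike, viral social-media post) ≈ 0.018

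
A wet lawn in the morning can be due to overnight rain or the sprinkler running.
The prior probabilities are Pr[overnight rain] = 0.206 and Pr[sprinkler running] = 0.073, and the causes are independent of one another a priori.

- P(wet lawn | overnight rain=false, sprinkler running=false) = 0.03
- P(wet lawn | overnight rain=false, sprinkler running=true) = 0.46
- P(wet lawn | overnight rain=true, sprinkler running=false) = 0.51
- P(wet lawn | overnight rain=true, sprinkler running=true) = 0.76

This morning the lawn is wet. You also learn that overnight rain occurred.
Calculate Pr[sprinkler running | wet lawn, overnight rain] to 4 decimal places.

P(wet lawn | overnight rain) = 0.51×0.927 + 0.76×0.073 = 0.472770 + 0.055480 = 0.528250
Restricting to configurations with sprinkler running present: 0.76×0.073 = 0.055480.
P(sprinkler running | wet lawn, overnight rain) = 0.055480 / 0.528250 ≈ 0.1050

Pr[sprinkler running | wet lawn, overnight rain] ≈ 0.1050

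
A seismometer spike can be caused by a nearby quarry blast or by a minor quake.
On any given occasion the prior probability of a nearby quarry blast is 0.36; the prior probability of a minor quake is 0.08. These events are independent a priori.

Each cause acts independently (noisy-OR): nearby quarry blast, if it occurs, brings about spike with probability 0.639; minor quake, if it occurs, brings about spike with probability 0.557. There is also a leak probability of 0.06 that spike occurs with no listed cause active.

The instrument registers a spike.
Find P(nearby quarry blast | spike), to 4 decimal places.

Under noisy-OR, P(spike | causes) = 1 − (1−0.06)·∏(1−qᵢ) over the active causes.
P(spike) = 0.06*0.64*0.92 + 0.58358*0.64*0.08 + 0.66066*0.36*0.92 + 0.849672*0.36*0.08 = 0.035328 + 0.029879 + 0.218811 + 0.024471 = 0.308489
Of this, 0.243282 comes from 0.218811 + 0.024471 (the nearby quarry blast=true cases).
P(nearby quarry blast | spike) = 0.243282 / 0.308489 ≈ 0.7886

P(nearby quarry blast | spike) ≈ 0.7886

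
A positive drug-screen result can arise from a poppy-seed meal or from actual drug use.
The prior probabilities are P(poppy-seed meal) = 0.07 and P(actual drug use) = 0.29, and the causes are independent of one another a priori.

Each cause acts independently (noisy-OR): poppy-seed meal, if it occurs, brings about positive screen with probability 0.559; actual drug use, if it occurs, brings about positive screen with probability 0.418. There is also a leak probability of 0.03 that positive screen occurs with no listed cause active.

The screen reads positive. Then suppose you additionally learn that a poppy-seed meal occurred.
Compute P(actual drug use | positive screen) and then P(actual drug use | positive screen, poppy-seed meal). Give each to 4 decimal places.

Under noisy-OR, P(positive screen | causes) = 1 − (1−0.03)·∏(1−qᵢ) over the active causes.
By total probability over the 4 (poppy-seed meal, actual drug use) configurations:
  P(positive screen) = 0.03·0.93·0.71 + 0.43546·0.93·0.29 + 0.57223·0.07·0.71 + 0.751038·0.07·0.29
        = 0.019809 + 0.117444 + 0.028440 + 0.015246 = 0.180939
The terms with actual drug use present sum to 0.132690, so
  P(actual drug use | positive screen) = 0.132690 / 0.180939 ≈ 0.7333

With the extra evidence:
For the numerator, keep only actual drug use=true terms: 0.751038*0.29 = 0.217801
Denominator P(positive screen | poppy-seed meal): 0.57223*0.71 + 0.751038*0.29 = 0.624084
Posterior = 0.217801 / 0.624084 ≈ 0.3490
— poppy-seed meal explains away the evidence for actual drug use.

P(actual drug use | positive screen) ≈ 0.7333; P(actual drug use | positive screen, poppy-seed meal) ≈ 0.3490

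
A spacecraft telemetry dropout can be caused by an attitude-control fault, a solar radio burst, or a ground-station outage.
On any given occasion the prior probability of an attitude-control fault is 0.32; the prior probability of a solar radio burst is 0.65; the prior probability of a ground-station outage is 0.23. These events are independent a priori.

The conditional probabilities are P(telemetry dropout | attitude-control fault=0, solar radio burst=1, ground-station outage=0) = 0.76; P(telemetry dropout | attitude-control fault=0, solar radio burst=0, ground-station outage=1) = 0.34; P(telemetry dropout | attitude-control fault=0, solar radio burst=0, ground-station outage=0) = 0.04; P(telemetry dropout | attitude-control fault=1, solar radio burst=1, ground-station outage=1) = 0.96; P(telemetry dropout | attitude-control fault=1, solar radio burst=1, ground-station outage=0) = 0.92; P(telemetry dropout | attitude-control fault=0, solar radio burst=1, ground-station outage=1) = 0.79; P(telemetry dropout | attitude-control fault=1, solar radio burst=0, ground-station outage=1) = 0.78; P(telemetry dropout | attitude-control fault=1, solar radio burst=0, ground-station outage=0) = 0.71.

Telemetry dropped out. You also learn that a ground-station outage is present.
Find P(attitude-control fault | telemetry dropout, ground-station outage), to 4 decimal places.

For the numerator, keep only attitude-control fault=true terms: 0.087360 + 0.199680 = 0.287040
Normalizer over all consistent configurations: 0.34×0.68×0.35 + 0.79×0.68×0.65 + 0.78×0.32×0.35 + 0.96×0.32×0.65 = 0.717140
Posterior = 0.287040 / 0.717140 ≈ 0.4003

P(attitude-control fault | telemetry dropout, ground-station outage) ≈ 0.4003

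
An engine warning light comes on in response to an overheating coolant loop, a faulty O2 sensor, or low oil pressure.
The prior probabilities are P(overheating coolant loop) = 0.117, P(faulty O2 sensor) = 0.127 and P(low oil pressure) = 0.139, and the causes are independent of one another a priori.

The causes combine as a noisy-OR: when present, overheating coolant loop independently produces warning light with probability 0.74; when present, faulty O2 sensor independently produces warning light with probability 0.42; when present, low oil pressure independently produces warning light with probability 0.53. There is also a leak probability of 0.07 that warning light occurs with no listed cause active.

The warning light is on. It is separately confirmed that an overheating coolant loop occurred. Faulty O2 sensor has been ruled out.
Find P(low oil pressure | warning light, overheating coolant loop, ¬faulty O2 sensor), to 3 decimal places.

Under noisy-OR, P(warning light | causes) = 1 − (1−0.07)·∏(1−qᵢ) over the active causes.
Numerator (weight on configurations with low oil pressure): 0.886354·0.139 = 0.123203
The normalizing constant is 0.7582·0.861 + 0.886354·0.139 = 0.776013
Posterior = 0.123203 / 0.776013 ≈ 0.159

P(low oil pressure | warning light, overheating coolant loop, ¬faulty O2 sensor) ≈ 0.159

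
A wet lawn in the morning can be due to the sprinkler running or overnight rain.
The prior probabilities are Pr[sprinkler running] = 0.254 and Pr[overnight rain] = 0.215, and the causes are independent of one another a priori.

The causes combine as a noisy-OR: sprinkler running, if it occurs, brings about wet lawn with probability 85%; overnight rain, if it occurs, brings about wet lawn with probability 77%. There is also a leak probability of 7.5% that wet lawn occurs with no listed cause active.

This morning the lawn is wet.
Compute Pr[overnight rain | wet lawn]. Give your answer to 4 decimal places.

Pr[overnight rain | wet lawn] ≈ 0.4538

Under noisy-OR, P(wet lawn | causes) = 1 − (1−0.075)·∏(1−qᵢ) over the active causes.
P(wet lawn) = 0.075*0.746*0.785 + 0.78725*0.746*0.215 + 0.86125*0.254*0.785 + 0.968087*0.254*0.215 = 0.043921 + 0.126267 + 0.171725 + 0.052867 = 0.394780
Of this, 0.179134 comes from 0.126267 + 0.052867 (the overnight rain=true cases).
Hence the posterior is 0.179134/0.394780 ≈ 0.4538.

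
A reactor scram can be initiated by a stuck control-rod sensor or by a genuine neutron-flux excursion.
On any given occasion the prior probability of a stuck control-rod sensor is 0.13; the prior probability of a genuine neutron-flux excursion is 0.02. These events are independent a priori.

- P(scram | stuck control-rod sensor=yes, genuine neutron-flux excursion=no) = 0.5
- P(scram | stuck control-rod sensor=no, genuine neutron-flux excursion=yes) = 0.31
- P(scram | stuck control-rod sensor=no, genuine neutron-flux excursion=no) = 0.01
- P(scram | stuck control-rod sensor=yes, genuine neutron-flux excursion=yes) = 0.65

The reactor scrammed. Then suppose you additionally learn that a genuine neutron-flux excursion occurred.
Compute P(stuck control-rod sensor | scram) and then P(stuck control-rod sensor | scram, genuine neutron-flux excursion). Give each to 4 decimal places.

P(scram) = 0.01×0.87×0.98 + 0.31×0.87×0.02 + 0.5×0.13×0.98 + 0.65×0.13×0.02 = 0.008526 + 0.005394 + 0.063700 + 0.001690 = 0.079310
Restricting to configurations with stuck control-rod sensor present: 0.063700 + 0.001690 = 0.065390.
So P(stuck control-rod sensor | scram) = 0.065390/0.079310 ≈ 0.8245.

Now condition on the additional information:
By total probability over both values of stuck control-rod sensor:
  P(scram | genuine neutron-flux excursion) = 0.31×0.87 + 0.65×0.13
        = 0.269700 + 0.084500 = 0.354200
Keeping only the stuck control-rod sensor-present terms gives 0.084500, so
  P(stuck control-rod sensor | scram, genuine neutron-flux excursion) = 0.084500 / 0.354200 ≈ 0.2386

P(stuck control-rod sensor | scram) ≈ 0.8245; P(stuck control-rod sensor | scram, genuine neutron-flux excursion) ≈ 0.2386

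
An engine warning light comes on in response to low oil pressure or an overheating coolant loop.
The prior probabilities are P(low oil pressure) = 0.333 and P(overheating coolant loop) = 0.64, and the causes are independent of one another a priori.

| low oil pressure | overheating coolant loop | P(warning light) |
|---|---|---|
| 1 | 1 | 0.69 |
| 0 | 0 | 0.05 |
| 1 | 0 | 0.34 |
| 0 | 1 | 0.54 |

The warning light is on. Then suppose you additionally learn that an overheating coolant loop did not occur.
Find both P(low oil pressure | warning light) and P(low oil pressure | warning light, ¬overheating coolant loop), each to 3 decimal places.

P(low oil pressure | warning light) ≈ 0.436; P(low oil pressure | warning light, ¬overheating coolant loop) ≈ 0.772

Weight on low oil pressure=true, given the evidence: 0.040759 + 0.147053 = 0.187812
Denominator P(warning light): 0.05*0.667*0.36 + 0.54*0.667*0.64 + 0.34*0.333*0.36 + 0.69*0.333*0.64 = 0.430333
P(low oil pressure | warning light) = 0.187812/0.430333 ≈ 0.436

Now condition on the additional information:
By total probability over both values of low oil pressure:
  P(warning light | ¬overheating coolant loop) = 0.05×0.667 + 0.34×0.333
        = 0.033350 + 0.113220 = 0.146570
Keeping only the low oil pressure-present terms gives 0.113220, so
  P(low oil pressure | warning light, ¬overheating coolant loop) = 0.113220 / 0.146570 ≈ 0.772
Ruling out overheating coolant loop raises the posterior on low oil pressure — the flip side of explaining away.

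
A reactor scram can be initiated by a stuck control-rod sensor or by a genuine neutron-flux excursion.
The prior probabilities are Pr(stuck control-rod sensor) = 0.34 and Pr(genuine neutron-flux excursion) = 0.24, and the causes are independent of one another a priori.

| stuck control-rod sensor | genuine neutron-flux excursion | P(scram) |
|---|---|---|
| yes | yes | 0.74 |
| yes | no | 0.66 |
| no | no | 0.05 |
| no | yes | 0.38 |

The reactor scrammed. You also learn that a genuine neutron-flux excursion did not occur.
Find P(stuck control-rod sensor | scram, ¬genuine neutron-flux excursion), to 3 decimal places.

P(stuck control-rod sensor | scram, ¬genuine neutron-flux excursion) ≈ 0.872

By total probability over both values of stuck control-rod sensor:
  P(scram | ¬genuine neutron-flux excursion) = 0.05·0.66 + 0.66·0.34
        = 0.033000 + 0.224400 = 0.257400
Configurations with stuck control-rod sensor contribute 0.224400, so
  P(stuck control-rod sensor | scram, ¬genuine neutron-flux excursion) = 0.224400 / 0.257400 ≈ 0.872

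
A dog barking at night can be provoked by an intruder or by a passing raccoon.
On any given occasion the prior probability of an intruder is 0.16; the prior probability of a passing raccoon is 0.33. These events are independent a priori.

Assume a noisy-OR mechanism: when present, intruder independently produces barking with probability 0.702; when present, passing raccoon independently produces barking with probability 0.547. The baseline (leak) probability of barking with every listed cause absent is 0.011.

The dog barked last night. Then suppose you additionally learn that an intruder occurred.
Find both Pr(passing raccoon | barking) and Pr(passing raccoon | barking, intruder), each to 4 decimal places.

Pr(passing raccoon | barking) ≈ 0.7084; Pr(passing raccoon | barking, intruder) ≈ 0.3770

Under noisy-OR, P(barking | causes) = 1 − (1−0.011)·∏(1−qᵢ) over the active causes.
By total probability over the 4 (intruder, passing raccoon) configurations:
  P(barking) = 0.011*0.84*0.67 + 0.551983*0.84*0.33 + 0.705278*0.16*0.67 + 0.866491*0.16*0.33
        = 0.006191 + 0.153010 + 0.075606 + 0.045751 = 0.280558
The terms with passing raccoon present sum to 0.198761, so
  P(passing raccoon | barking) = 0.198761 / 0.280558 ≈ 0.7084

Now condition on the additional information:
P(barking | intruder) = 0.705278*0.67 + 0.866491*0.33 = 0.472536 + 0.285942 = 0.758478
Restricting to configurations with passing raccoon present: 0.866491*0.33 = 0.285942.
P(passing raccoon | barking, intruder) = 0.285942 / 0.758478 ≈ 0.3770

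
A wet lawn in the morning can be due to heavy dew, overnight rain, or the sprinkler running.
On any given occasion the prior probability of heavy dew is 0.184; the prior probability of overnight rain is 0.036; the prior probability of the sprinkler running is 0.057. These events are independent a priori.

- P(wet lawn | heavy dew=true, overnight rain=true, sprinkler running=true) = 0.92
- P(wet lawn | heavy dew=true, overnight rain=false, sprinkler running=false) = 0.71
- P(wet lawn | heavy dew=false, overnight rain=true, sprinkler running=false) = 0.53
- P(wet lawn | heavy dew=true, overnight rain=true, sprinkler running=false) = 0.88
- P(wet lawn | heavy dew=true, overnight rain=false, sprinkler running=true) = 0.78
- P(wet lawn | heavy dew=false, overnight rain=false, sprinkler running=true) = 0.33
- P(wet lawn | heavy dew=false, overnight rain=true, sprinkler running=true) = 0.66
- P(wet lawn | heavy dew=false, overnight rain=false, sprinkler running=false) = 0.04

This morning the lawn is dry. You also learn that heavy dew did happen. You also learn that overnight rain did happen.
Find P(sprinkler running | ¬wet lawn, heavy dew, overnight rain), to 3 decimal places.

P(sprinkler running | ¬wet lawn, heavy dew, overnight rain) ≈ 0.039

Sum P(¬wet lawn|·) weighted by the priors over both values of sprinkler running:
  P(¬wet lawn | heavy dew, overnight rain) = 0.12×0.943 + 0.08×0.057
        = 0.113160 + 0.004560 = 0.117720
The terms with sprinkler running present sum to 0.004560, so
  P(sprinkler running | ¬wet lawn, heavy dew, overnight rain) = 0.004560 / 0.117720 ≈ 0.039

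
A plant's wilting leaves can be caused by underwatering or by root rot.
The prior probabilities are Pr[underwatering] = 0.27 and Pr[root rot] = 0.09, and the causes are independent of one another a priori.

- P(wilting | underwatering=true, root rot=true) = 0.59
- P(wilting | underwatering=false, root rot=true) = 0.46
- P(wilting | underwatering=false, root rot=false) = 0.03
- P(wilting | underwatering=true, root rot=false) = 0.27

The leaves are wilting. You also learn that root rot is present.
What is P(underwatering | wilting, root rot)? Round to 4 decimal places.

Numerator (weight on configurations with underwatering): 0.59×0.27 = 0.159300
Normalizer over all consistent configurations: 0.46×0.73 + 0.59×0.27 = 0.495100
Posterior = 0.159300 / 0.495100 ≈ 0.3218

P(underwatering | wilting, root rot) ≈ 0.3218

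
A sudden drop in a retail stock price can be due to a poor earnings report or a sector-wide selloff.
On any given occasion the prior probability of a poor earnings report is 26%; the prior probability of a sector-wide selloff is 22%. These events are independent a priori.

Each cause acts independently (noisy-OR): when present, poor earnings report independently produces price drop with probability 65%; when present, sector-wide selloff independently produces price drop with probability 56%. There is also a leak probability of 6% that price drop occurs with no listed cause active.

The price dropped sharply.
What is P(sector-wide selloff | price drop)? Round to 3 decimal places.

Under noisy-OR, P(price drop | causes) = 1 − (1−0.06)·∏(1−qᵢ) over the active causes.
Enumerate the 4 (poor earnings report, sector-wide selloff) configurations and weight by the priors:
  P(price drop) = 0.06*0.74*0.78 + 0.5864*0.74*0.22 + 0.671*0.26*0.78 + 0.85524*0.26*0.22
        = 0.034632 + 0.095466 + 0.136079 + 0.048920 = 0.315097
Keeping only the sector-wide selloff-present terms gives 0.144386, so
  P(sector-wide selloff | price drop) = 0.144386 / 0.315097 ≈ 0.458

P(sector-wide selloff | price drop) ≈ 0.458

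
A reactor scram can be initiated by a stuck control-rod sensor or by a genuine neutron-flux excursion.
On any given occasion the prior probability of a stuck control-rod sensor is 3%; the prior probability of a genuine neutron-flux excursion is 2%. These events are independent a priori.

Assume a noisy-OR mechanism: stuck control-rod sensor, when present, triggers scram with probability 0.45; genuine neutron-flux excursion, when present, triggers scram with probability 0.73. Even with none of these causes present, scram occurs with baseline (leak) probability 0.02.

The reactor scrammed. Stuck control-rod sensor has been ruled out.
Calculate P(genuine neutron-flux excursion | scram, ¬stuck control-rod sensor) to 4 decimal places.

P(genuine neutron-flux excursion | scram, ¬stuck control-rod sensor) ≈ 0.4287

Under noisy-OR, P(scram | causes) = 1 − (1−0.02)·∏(1−qᵢ) over the active causes.
By total probability over both values of genuine neutron-flux excursion:
  P(scram | ¬stuck control-rod sensor) = 0.02×0.98 + 0.7354×0.02
        = 0.019600 + 0.014708 = 0.034308
The terms with genuine neutron-flux excursion present sum to 0.014708, so
  P(genuine neutron-flux excursion | scram, ¬stuck control-rod sensor) = 0.014708 / 0.034308 ≈ 0.4287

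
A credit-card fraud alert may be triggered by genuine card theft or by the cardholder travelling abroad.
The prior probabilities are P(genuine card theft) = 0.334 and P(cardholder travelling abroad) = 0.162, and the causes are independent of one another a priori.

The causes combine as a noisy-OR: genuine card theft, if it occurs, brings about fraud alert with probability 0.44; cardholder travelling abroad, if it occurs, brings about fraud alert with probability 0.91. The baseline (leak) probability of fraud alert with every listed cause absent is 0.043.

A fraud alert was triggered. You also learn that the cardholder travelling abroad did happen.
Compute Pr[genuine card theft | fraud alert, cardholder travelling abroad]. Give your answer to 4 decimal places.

Under noisy-OR, P(fraud alert | causes) = 1 − (1−0.043)·∏(1−qᵢ) over the active causes.
For the numerator, keep only genuine card theft=true terms: 0.951767·0.334 = 0.317890
Denominator P(fraud alert | cardholder travelling abroad): 0.91387·0.666 + 0.951767·0.334 = 0.926527
P(genuine card theft | fraud alert, cardholder travelling abroad) = 0.317890/0.926527 ≈ 0.3431

Pr[genuine card theft | fraud alert, cardholder travelling abroad] ≈ 0.3431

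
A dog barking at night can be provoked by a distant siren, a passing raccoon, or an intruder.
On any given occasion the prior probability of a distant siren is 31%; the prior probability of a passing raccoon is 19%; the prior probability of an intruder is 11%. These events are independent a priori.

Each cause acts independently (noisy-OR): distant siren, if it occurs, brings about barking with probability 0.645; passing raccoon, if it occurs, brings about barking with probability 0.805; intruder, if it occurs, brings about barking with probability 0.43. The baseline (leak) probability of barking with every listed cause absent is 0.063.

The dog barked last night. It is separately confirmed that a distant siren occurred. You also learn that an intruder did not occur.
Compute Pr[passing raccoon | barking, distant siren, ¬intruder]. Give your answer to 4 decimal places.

Pr[passing raccoon | barking, distant siren, ¬intruder] ≈ 0.2474

Under noisy-OR, P(barking | causes) = 1 − (1−0.063)·∏(1−qᵢ) over the active causes.
Sum P(barking|·) weighted by the priors over both values of passing raccoon:
  P(barking | distant siren, ¬intruder) = 0.667365×0.81 + 0.935136×0.19
        = 0.540566 + 0.177676 = 0.718242
Configurations with passing raccoon contribute 0.177676, so
  P(passing raccoon | barking, distant siren, ¬intruder) = 0.177676 / 0.718242 ≈ 0.2474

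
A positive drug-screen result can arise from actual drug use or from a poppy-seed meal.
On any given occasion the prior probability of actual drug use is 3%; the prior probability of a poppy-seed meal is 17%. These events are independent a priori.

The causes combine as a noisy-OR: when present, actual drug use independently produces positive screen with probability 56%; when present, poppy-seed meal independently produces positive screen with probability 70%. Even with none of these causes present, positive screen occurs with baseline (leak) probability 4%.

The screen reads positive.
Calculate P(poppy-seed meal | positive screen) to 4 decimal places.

P(poppy-seed meal | positive screen) ≈ 0.7234

Under noisy-OR, P(positive screen | causes) = 1 − (1−0.04)·∏(1−qᵢ) over the active causes.
P(positive screen) = 0.04×0.97×0.83 + 0.712×0.97×0.17 + 0.5776×0.03×0.83 + 0.87328×0.03×0.17 = 0.032204 + 0.117409 + 0.014382 + 0.004454 = 0.168449
Restricting to configurations with poppy-seed meal present: 0.117409 + 0.004454 = 0.121863.
Hence the posterior is 0.121863/0.168449 ≈ 0.7234.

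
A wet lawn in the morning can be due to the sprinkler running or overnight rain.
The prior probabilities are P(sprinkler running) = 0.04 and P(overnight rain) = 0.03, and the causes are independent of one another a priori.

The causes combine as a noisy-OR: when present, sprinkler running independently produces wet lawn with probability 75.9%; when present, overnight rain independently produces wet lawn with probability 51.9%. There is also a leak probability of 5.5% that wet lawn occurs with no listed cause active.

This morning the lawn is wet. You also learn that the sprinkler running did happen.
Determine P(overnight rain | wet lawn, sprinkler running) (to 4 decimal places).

Under noisy-OR, P(wet lawn | causes) = 1 − (1−0.055)·∏(1−qᵢ) over the active causes.
Weight on overnight rain=true, given the evidence: 0.890455*0.03 = 0.026714
Denominator P(wet lawn | sprinkler running): 0.772255*0.97 + 0.890455*0.03 = 0.775801
P(overnight rain | wet lawn, sprinkler running) = 0.026714/0.775801 ≈ 0.0344

P(overnight rain | wet lawn, sprinkler running) ≈ 0.0344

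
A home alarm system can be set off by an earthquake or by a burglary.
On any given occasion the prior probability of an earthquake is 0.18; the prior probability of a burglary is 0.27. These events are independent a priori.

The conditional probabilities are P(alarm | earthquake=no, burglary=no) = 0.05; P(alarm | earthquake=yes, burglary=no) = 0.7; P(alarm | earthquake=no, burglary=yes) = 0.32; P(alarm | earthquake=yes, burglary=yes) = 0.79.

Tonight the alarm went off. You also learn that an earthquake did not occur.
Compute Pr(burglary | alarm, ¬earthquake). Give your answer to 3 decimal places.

Pr(burglary | alarm, ¬earthquake) ≈ 0.703

P(alarm | ¬earthquake) = 0.05×0.73 + 0.32×0.27 = 0.036500 + 0.086400 = 0.122900
The burglary-present share is 0.32×0.27 = 0.086400.
Hence the posterior is 0.086400/0.122900 ≈ 0.703.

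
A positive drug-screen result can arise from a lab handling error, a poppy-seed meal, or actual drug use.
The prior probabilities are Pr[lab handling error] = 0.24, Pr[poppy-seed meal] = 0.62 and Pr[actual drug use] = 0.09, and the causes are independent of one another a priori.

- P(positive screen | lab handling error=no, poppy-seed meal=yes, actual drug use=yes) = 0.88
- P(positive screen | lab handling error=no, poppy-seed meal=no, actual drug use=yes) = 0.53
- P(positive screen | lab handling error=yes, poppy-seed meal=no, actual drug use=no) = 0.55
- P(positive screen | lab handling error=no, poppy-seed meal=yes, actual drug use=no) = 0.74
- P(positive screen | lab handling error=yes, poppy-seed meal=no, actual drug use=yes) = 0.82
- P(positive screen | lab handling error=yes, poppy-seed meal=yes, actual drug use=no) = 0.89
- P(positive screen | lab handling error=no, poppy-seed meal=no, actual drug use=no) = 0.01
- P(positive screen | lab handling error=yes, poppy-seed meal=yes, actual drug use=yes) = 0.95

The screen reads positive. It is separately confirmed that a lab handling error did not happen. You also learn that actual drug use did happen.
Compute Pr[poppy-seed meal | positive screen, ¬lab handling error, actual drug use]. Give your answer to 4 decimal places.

Numerator (weight on configurations with poppy-seed meal): 0.88·0.62 = 0.545600
Denominator P(positive screen | ¬lab handling error, actual drug use): 0.53·0.38 + 0.88·0.62 = 0.747000
P(poppy-seed meal | positive screen, ¬lab handling error, actual drug use) = 0.545600/0.747000 ≈ 0.7304

Pr[poppy-seed meal | positive screen, ¬lab handling error, actual drug use] ≈ 0.7304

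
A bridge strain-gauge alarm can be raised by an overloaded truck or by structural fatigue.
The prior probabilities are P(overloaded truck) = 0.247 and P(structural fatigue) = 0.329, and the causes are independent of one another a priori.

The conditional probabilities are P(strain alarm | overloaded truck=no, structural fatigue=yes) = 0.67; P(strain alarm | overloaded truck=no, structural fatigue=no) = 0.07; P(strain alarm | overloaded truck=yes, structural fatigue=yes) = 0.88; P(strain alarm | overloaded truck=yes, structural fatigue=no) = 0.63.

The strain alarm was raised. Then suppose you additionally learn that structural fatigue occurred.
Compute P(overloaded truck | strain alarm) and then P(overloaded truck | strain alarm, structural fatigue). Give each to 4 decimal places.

P(overloaded truck | strain alarm) ≈ 0.4663; P(overloaded truck | strain alarm, structural fatigue) ≈ 0.3011

P(strain alarm) = 0.07·0.753·0.671 + 0.67·0.753·0.329 + 0.63·0.247·0.671 + 0.88·0.247·0.329 = 0.035368 + 0.165984 + 0.104414 + 0.071511 = 0.377277
Restricting to configurations with overloaded truck present: 0.104414 + 0.071511 = 0.175925.
So P(overloaded truck | strain alarm) = 0.175925/0.377277 ≈ 0.4663.

Now condition on the additional information:
Enumerate both values of overloaded truck and weight by the priors:
  P(strain alarm | structural fatigue) = 0.67·0.753 + 0.88·0.247
        = 0.504510 + 0.217360 = 0.721870
The terms with overloaded truck present sum to 0.217360, so
  P(overloaded truck | strain alarm, structural fatigue) = 0.217360 / 0.721870 ≈ 0.3011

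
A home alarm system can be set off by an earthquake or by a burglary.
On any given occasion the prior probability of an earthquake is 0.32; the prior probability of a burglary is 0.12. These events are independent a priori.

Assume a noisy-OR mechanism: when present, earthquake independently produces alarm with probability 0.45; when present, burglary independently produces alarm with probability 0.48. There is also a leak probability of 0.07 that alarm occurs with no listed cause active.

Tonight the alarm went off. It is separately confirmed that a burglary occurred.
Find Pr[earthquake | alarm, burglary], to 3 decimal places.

Under noisy-OR, P(alarm | causes) = 1 − (1−0.07)·∏(1−qᵢ) over the active causes.
P(alarm | burglary) = 0.5164×0.68 + 0.73402×0.32 = 0.351152 + 0.234886 = 0.586038
The earthquake-present share is 0.73402×0.32 = 0.234886.
So P(earthquake | alarm, burglary) = 0.234886/0.586038 ≈ 0.401.

Pr[earthquake | alarm, burglary] ≈ 0.401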